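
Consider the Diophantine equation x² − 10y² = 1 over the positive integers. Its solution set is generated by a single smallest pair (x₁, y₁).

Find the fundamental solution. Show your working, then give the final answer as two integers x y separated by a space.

19 6

√10 = [3; 6, …], period ℓ=1 (odd) → k=1
i=0: a=3 ⇒ p=3, q=1
i=1: a=6 ⇒ p=19, q=6
fundamental: x₁=19, y₁=6  (since 361 − 10·36 = 1)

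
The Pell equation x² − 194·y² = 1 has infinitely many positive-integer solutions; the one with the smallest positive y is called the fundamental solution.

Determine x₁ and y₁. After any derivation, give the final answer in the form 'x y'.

d=194: √d = [13; 1,12,1,26] (ℓ=4, even), read p_3/q_3
step 0: (13, 1)  from 13·(1,0) + (0,1)
…
step 2: (181, 13)  from 12·(14,1) + (13,1)
step 3: (195, 14)  from 1·(181,13) + (14,1)
fundamental: x₁=195, y₁=14  (since 38025 − 194·196 = 1)

195 14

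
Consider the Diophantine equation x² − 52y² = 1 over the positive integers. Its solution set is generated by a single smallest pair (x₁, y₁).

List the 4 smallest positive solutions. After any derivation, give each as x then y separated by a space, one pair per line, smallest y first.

√52 = [7; 4,1,2,1,4,14, …], period ℓ=6 (even) → k=5
step 0: (7, 1)  from 7·(1,0) + (0,1)
…
step 4: (137, 19)  from 1·(101,14) + (36,5)
step 5: (649, 90)  from 4·(137,19) + (101,14)
→ (649, 90).  Check: 649²=421201, 52·90²=421200, difference 1.
k=2:  x_2 = 649·649+52·90·90 = 842401,  y_2 = 649·90+90·649 = 116820
k=3:  x_3 = 649·842401+52·90·116820 = 1093435849,  y_3 = 649·116820+90·842401 = 151632270
k=4:  x_4 = 649·1093435849+52·90·151632270 = 1419278889601,  y_4 = 649·151632270+90·1093435849 = 196818569640

649 90
842401 116820
1093435849 151632270
1419278889601 196818569640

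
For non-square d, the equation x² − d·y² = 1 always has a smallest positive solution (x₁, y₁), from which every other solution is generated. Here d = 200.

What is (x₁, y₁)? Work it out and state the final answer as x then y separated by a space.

99 7

[14; 7,28] for √200; ℓ=2 ⇒ convergent index 1
step 0: (14, 1)  from 14·(1,0) + (0,1)
step 1: (99, 7)  from 7·(14,1) + (1,0)
fundamental: x₁=99, y₁=7  (since 9801 − 200·49 = 1)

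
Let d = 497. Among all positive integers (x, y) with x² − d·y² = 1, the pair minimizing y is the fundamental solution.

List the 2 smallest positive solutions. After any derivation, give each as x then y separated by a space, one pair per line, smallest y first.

1201887 53912
2889064721537 129592263888

[22; 3,2,2,5,6,5,2,2,3,44] for √497; ℓ=10 ⇒ convergent index 9
k=0  a_k=22  p_k/q_k = 22/1
…
k=3  a_k=2  p_k/q_k = 379/17
…
k=6  a_k=5  p_k/q_k = 65476/2937
…
k=8  a_k=2  p_k/q_k = 352750/15823
k=9  a_k=3  p_k/q_k = 1201887/53912
→ (1201887, 53912).  Check: 1201887²=1444532360769, 497·53912²=1444532360768, difference 1.
(x_2, y_2) = (1201887·1201887 + 497·53912·53912, 1201887·53912 + 53912·1201887) = (2889064721537, 129592263888)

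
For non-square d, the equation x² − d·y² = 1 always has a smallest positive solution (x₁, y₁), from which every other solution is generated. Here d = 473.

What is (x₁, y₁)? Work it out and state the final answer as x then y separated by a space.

[21; 1,2,1,42] for √473; ℓ=4 ⇒ convergent index 3
step 0: (21, 1)  from 21·(1,0) + (0,1)
step 1: (22, 1)  from 1·(21,1) + (1,0)
step 2: (65, 3)  from 2·(22,1) + (21,1)
step 3: (87, 4)  from 1·(65,3) + (22,1)
fundamental: x₁=87, y₁=4  (since 7569 − 473·16 = 1)

87 4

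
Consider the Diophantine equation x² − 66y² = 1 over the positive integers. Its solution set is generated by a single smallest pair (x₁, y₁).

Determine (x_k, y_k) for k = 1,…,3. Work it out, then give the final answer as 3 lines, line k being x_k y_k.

[8; 8,16] for √66; ℓ=2 ⇒ convergent index 1
k=0  a_k=8  p_k/q_k = 8/1
k=1  a_k=8  p_k/q_k = 65/8
fundamental: x₁=65, y₁=8  (since 4225 − 66·64 = 1)
n=2: (65,8)∘(65,8) = (65·65+66·8·8, 65·8+8·65) = (8449,1040)
n=3: (8449,1040)∘(65,8) = (65·8449+66·8·1040, 65·1040+8·8449) = (1098305,135192)

65 8
8449 1040
1098305 135192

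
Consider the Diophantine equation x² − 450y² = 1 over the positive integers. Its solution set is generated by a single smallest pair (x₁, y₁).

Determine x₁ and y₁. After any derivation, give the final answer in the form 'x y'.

19601 924

[21; 4,1,2,4,2,1,4,42] for √450; ℓ=8 ⇒ convergent index 7
i=0: a=21 ⇒ p=21, q=1
…
i=2: a=1 ⇒ p=106, q=5
i=3: a=2 ⇒ p=297, q=14
i=4: a=4 ⇒ p=1294, q=61
i=5: a=2 ⇒ p=2885, q=136
i=6: a=1 ⇒ p=4179, q=197
i=7: a=4 ⇒ p=19601, q=924
fundamental: x₁=19601, y₁=924  (since 384199201 − 450·853776 = 1)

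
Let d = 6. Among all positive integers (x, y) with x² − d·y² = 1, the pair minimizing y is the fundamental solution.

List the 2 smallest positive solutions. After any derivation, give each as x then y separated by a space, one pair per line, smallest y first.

[2; 2,4] for √6; ℓ=2 ⇒ convergent index 1
k=0  a_k=2  p_k/q_k = 2/1
k=1  a_k=2  p_k/q_k = 5/2
→ (5, 2).  Check: 5²=25, 6·2²=24, difference 1.
(x_2, y_2) = (5·5 + 6·2·2, 5·2 + 2·5) = (49, 20)

5 2
49 20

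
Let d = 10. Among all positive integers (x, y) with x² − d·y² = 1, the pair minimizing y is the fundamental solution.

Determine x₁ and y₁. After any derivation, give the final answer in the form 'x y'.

[3; 6] for √10; ℓ=1 ⇒ convergent index 1
a_0=3:  p_0=3·1+0=3,  q_0=3·0+1=1
a_1=6:  p_1=6·3+1=19,  q_1=6·1+0=6
(x₁, y₁) = (19, 6);  19² − 10·6² = 1 ✓

19 6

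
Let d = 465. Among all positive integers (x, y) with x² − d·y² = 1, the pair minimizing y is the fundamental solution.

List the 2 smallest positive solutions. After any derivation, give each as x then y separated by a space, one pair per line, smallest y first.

15871 736
503777281 23362112

√465 → a₀=21, period (1,1,3,2,2,2,3,1,1,42); ℓ=10 even so k=9
k=0  a_k=21  p_k/q_k = 21/1
k=1  a_k=1  p_k/q_k = 22/1
k=2  a_k=1  p_k/q_k = 43/2
k=3  a_k=3  p_k/q_k = 151/7
k=4  a_k=2  p_k/q_k = 345/16
k=5  a_k=2  p_k/q_k = 841/39
k=6  a_k=2  p_k/q_k = 2027/94
k=7  a_k=3  p_k/q_k = 6922/321
k=8  a_k=1  p_k/q_k = 8949/415
k=9  a_k=1  p_k/q_k = 15871/736
→ (15871, 736).  Check: 15871²=251888641, 465·736²=251888640, difference 1.
k=2:  x_2 = 15871·15871+465·736·736 = 503777281,  y_2 = 15871·736+736·15871 = 23362112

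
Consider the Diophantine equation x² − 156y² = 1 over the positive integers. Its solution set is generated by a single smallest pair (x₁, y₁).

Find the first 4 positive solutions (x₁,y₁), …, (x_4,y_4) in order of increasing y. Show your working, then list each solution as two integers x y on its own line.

25 2
1249 100
62425 4998
3120001 249800

[12; 2,24] for √156; ℓ=2 ⇒ convergent index 1
i=0: a=12 ⇒ p=12, q=1
i=1: a=2 ⇒ p=25, q=2
(x₁, y₁) = (25, 2);  25² − 156·2² = 1 ✓
k=2:  x_2 = 25·25+156·2·2 = 1249,  y_2 = 25·2+2·25 = 100
k=3:  x_3 = 25·1249+156·2·100 = 62425,  y_3 = 25·100+2·1249 = 4998
k=4:  x_4 = 25·62425+156·2·4998 = 3120001,  y_4 = 25·4998+2·62425 = 249800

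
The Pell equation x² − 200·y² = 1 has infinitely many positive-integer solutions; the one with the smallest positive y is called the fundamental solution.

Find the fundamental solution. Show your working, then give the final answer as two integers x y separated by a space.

[14; 7,28] for √200; ℓ=2 ⇒ convergent index 1
step 0: (14, 1)  from 14·(1,0) + (0,1)
step 1: (99, 7)  from 7·(14,1) + (1,0)
(x₁, y₁) = (99, 7);  99² − 200·7² = 1 ✓

99 7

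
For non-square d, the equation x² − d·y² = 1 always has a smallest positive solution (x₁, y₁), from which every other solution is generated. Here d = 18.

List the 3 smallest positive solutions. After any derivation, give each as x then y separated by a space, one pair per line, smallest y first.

√18 = [4; 4,8, …], period ℓ=2 (even) → k=1
a_0=4:  p_0=4·1+0=4,  q_0=4·0+1=1
a_1=4:  p_1=4·4+1=17,  q_1=4·1+0=4
→ (17, 4).  Check: 17²=289, 18·4²=288, difference 1.
k=2:  x_2 = 17·17+18·4·4 = 577,  y_2 = 17·4+4·17 = 136
k=3:  x_3 = 17·577+18·4·136 = 19601,  y_3 = 17·136+4·577 = 4620

17 4
577 136
19601 4620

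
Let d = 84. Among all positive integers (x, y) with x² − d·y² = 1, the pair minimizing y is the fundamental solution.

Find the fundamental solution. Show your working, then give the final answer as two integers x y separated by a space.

55 6

d=84: √d = [9; 6,18] (ℓ=2, even), read p_1/q_1
a_0=9:  p_0=9·1+0=9,  q_0=9·0+1=1
a_1=6:  p_1=6·9+1=55,  q_1=6·1+0=6
(x₁, y₁) = (55, 6);  55² − 84·6² = 1 ✓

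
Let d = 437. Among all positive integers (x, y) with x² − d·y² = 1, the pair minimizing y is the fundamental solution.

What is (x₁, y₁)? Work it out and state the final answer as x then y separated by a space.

4599 220

[20; 1,9,2,9,1,40] for √437; ℓ=6 ⇒ convergent index 5
k=0  a_k=20  p_k/q_k = 20/1
k=1  a_k=1  p_k/q_k = 21/1
…
k=4  a_k=9  p_k/q_k = 4160/199
k=5  a_k=1  p_k/q_k = 4599/220
→ (4599, 220).  Check: 4599²=21150801, 437·220²=21150800, difference 1.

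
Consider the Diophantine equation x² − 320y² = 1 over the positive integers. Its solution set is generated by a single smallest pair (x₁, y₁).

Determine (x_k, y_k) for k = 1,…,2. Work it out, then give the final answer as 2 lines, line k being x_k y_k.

161 9
51841 2898

√320 → a₀=17, period (1,7,1,34); ℓ=4 even so k=3
i=0: a=17 ⇒ p=17, q=1
…
i=2: a=7 ⇒ p=143, q=8
i=3: a=1 ⇒ p=161, q=9
(x₁, y₁) = (161, 9);  161² − 320·9² = 1 ✓
k=2:  x_2 = 161·161+320·9·9 = 51841,  y_2 = 161·9+9·161 = 2898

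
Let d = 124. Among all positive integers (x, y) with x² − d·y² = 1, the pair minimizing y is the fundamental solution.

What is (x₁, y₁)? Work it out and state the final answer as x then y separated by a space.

4620799 414960

√124 → a₀=11, period (7,2,1,1,1,…,2,7,22); ℓ=16 even so k=15
step 0: (11, 1)  from 11·(1,0) + (0,1)
step 1: (78, 7)  from 7·(11,1) + (1,0)
…
step 7: (3040, 273)  from 1·(2383,214) + (657,59)
…
step 9: (17583, 1579)  from 1·(14543,1306) + (3040,273)
…
step 11: (84875, 7622)  from 1·(67292,6043) + (17583,1579)
…
step 13: (237042, 21287)  from 1·(152167,13665) + (84875,7622)
step 14: (626251, 56239)  from 2·(237042,21287) + (152167,13665)
step 15: (4620799, 414960)  from 7·(626251,56239) + (237042,21287)
→ (4620799, 414960).  Check: 4620799²=21351783398401, 124·414960²=21351783398400, difference 1.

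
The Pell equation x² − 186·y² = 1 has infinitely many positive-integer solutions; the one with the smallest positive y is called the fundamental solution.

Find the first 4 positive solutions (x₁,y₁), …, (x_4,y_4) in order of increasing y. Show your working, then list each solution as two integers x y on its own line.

d=186: √d = [13; 1,1,1,3,4,3,1,1,1,26] (ℓ=10, even), read p_9/q_9
step 0: (13, 1)  from 13·(1,0) + (0,1)
…
step 2: (27, 2)  from 1·(14,1) + (13,1)
…
step 6: (2073, 152)  from 3·(641,47) + (150,11)
step 7: (2714, 199)  from 1·(2073,152) + (641,47)
step 8: (4787, 351)  from 1·(2714,199) + (2073,152)
step 9: (7501, 550)  from 1·(4787,351) + (2714,199)
fundamental: x₁=7501, y₁=550  (since 56265001 − 186·302500 = 1)
(7501+550√186)^2 = 112530001 + 8251100√186
(7501+550√186)^3 = 1688175067501 + 123783001650√186
(7501+550√186)^4 = 25326002250120001 + 1856992582502200√186

7501 550
112530001 8251100
1688175067501 123783001650
25326002250120001 1856992582502200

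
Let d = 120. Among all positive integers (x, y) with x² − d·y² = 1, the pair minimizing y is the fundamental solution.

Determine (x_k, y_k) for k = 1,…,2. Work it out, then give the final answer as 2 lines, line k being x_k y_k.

11 1
241 22

√120 → a₀=10, period (1,20); ℓ=2 even so k=1
k=0  a_k=10  p_k/q_k = 10/1
k=1  a_k=1  p_k/q_k = 11/1
→ (11, 1).  Check: 11²=121, 120·1²=120, difference 1.
(11+1√120)^2 = 241 + 22√120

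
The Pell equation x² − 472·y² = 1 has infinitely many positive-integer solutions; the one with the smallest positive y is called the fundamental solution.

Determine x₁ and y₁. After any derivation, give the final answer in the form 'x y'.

√472 → a₀=21, period (1,2,1,1,1,…,2,1,42); ℓ=14 even so k=13
a_0=21:  p_0=21·1+0=21,  q_0=21·0+1=1
a_1=1:  p_1=1·21+1=22,  q_1=1·1+0=1
a_2=2:  p_2=2·22+21=65,  q_2=2·1+1=3
…
a_4=1:  p_4=1·87+65=152,  q_4=1·4+3=7
a_5=1:  p_5=1·152+87=239,  q_5=1·7+4=11
a_6=4:  p_6=4·239+152=1108,  q_6=4·11+7=51
a_7=5:  p_7=5·1108+239=5779,  q_7=5·51+11=266
a_8=4:  p_8=4·5779+1108=24224,  q_8=4·266+51=1115
a_9=1:  p_9=1·24224+5779=30003,  q_9=1·1115+266=1381
…
a_11=1:  p_11=1·54227+30003=84230,  q_11=1·2496+1381=3877
a_12=2:  p_12=2·84230+54227=222687,  q_12=2·3877+2496=10250
a_13=1:  p_13=1·222687+84230=306917,  q_13=1·10250+3877=14127
fundamental: x₁=306917, y₁=14127  (since 94198044889 − 472·199572129 = 1)

306917 14127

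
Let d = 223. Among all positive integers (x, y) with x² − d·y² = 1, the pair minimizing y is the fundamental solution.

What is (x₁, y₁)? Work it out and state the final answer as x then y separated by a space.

224 15

√223 = [14; 1,13,1,28, …], period ℓ=4 (even) → k=3
k=0  a_k=14  p_k/q_k = 14/1
k=1  a_k=1  p_k/q_k = 15/1
k=2  a_k=13  p_k/q_k = 209/14
k=3  a_k=1  p_k/q_k = 224/15
fundamental: x₁=224, y₁=15  (since 50176 − 223·225 = 1)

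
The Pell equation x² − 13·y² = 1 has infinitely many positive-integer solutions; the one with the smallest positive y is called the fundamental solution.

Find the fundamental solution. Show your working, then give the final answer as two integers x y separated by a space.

[3; 1,1,1,1,6] for √13; ℓ=5 ⇒ convergent index 9
i=0: a=3 ⇒ p=3, q=1
i=1: a=1 ⇒ p=4, q=1
i=2: a=1 ⇒ p=7, q=2
i=3: a=1 ⇒ p=11, q=3
…
i=6: a=1 ⇒ p=137, q=38
i=7: a=1 ⇒ p=256, q=71
i=8: a=1 ⇒ p=393, q=109
i=9: a=1 ⇒ p=649, q=180
→ (649, 180).  Check: 649²=421201, 13·180²=421200, difference 1.

649 180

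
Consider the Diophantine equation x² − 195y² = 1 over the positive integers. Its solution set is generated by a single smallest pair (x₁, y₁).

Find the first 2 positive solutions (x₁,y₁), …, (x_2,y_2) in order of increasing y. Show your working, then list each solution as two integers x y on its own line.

14 1
391 28

√195 → a₀=13, period (1,26); ℓ=2 even so k=1
step 0: (13, 1)  from 13·(1,0) + (0,1)
step 1: (14, 1)  from 1·(13,1) + (1,0)
→ (14, 1).  Check: 14²=196, 195·1²=195, difference 1.
(x_2, y_2) = (14·14 + 195·1·1, 14·1 + 1·14) = (391, 28)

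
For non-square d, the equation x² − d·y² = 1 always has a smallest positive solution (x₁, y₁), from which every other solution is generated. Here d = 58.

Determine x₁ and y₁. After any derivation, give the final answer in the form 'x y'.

√58 → a₀=7, period (1,1,1,1,1,1,14); ℓ=7 odd so k=13
i=0: a=7 ⇒ p=7, q=1
…
i=3: a=1 ⇒ p=23, q=3
…
i=5: a=1 ⇒ p=61, q=8
i=6: a=1 ⇒ p=99, q=13
i=7: a=14 ⇒ p=1447, q=190
i=8: a=1 ⇒ p=1546, q=203
i=9: a=1 ⇒ p=2993, q=393
i=10: a=1 ⇒ p=4539, q=596
i=11: a=1 ⇒ p=7532, q=989
i=12: a=1 ⇒ p=12071, q=1585
i=13: a=1 ⇒ p=19603, q=2574
(x₁, y₁) = (19603, 2574);  19603² − 58·2574² = 1 ✓

19603 2574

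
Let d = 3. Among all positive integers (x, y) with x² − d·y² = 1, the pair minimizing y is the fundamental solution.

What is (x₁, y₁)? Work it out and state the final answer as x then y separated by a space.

√3 → a₀=1, period (1,2); ℓ=2 even so k=1
k=0  a_k=1  p_k/q_k = 1/1
k=1  a_k=1  p_k/q_k = 2/1
(x₁, y₁) = (2, 1);  2² − 3·1² = 1 ✓

2 1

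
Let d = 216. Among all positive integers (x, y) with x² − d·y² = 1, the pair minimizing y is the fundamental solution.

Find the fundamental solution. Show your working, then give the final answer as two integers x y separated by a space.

[14; 1,2,3,2,1,28] for √216; ℓ=6 ⇒ convergent index 5
i=0: a=14 ⇒ p=14, q=1
i=1: a=1 ⇒ p=15, q=1
…
i=4: a=2 ⇒ p=338, q=23
i=5: a=1 ⇒ p=485, q=33
→ (485, 33).  Check: 485²=235225, 216·33²=235224, difference 1.

485 33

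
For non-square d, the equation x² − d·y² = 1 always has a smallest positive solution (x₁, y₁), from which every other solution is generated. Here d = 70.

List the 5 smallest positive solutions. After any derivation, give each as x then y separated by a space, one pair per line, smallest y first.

251 30
126001 15060
63252251 7560090
31752504001 3795150120
15939693756251 1905157800150

√70 = [8; 2,1,2,1,2,16, …], period ℓ=6 (even) → k=5
a_0=8:  p_0=8·1+0=8,  q_0=8·0+1=1
a_1=2:  p_1=2·8+1=17,  q_1=2·1+0=2
…
a_3=2:  p_3=2·25+17=67,  q_3=2·3+2=8
a_4=1:  p_4=1·67+25=92,  q_4=1·8+3=11
a_5=2:  p_5=2·92+67=251,  q_5=2·11+8=30
fundamental: x₁=251, y₁=30  (since 63001 − 70·900 = 1)
(251+30√70)^2 = 126001 + 15060√70
(251+30√70)^3 = 63252251 + 7560090√70
(251+30√70)^4 = 31752504001 + 3795150120√70
(251+30√70)^5 = 15939693756251 + 1905157800150√70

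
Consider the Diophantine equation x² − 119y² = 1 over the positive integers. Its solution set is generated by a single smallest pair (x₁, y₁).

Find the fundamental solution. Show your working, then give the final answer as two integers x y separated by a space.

√119 → a₀=10, period (1,9,1,20); ℓ=4 even so k=3
a_0=10:  p_0=10·1+0=10,  q_0=10·0+1=1
a_1=1:  p_1=1·10+1=11,  q_1=1·1+0=1
a_2=9:  p_2=9·11+10=109,  q_2=9·1+1=10
a_3=1:  p_3=1·109+11=120,  q_3=1·10+1=11
(x₁, y₁) = (120, 11);  120² − 119·11² = 1 ✓

120 11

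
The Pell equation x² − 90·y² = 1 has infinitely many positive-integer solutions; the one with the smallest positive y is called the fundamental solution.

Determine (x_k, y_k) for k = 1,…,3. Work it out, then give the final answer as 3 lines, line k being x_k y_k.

√90 → a₀=9, period (2,18); ℓ=2 even so k=1
i=0: a=9 ⇒ p=9, q=1
i=1: a=2 ⇒ p=19, q=2
→ (19, 2).  Check: 19²=361, 90·2²=360, difference 1.
(19+2√90)^2 = 721 + 76√90
(19+2√90)^3 = 27379 + 2886√90

19 2
721 76
27379 2886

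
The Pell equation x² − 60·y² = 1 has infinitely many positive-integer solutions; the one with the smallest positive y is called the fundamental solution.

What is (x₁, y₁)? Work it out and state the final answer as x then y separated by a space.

31 4

√60 = [7; 1,2,1,14, …], period ℓ=4 (even) → k=3
step 0: (7, 1)  from 7·(1,0) + (0,1)
step 1: (8, 1)  from 1·(7,1) + (1,0)
step 2: (23, 3)  from 2·(8,1) + (7,1)
step 3: (31, 4)  from 1·(23,3) + (8,1)
(x₁, y₁) = (31, 4);  31² − 60·4² = 1 ✓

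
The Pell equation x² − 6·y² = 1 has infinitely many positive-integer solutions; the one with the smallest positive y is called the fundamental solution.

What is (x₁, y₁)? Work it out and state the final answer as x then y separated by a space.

5 2

[2; 2,4] for √6; ℓ=2 ⇒ convergent index 1
a_0=2:  p_0=2·1+0=2,  q_0=2·0+1=1
a_1=2:  p_1=2·2+1=5,  q_1=2·1+0=2
→ (5, 2).  Check: 5²=25, 6·2²=24, difference 1.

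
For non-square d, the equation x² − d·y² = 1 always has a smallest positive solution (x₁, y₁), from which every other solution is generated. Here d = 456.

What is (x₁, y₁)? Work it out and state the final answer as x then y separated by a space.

1025 48

d=456: √d = [21; 2,1,4,1,2,42] (ℓ=6, even), read p_5/q_5
k=0  a_k=21  p_k/q_k = 21/1
k=1  a_k=2  p_k/q_k = 43/2
k=2  a_k=1  p_k/q_k = 64/3
…
k=4  a_k=1  p_k/q_k = 363/17
k=5  a_k=2  p_k/q_k = 1025/48
(x₁, y₁) = (1025, 48);  1025² − 456·48² = 1 ✓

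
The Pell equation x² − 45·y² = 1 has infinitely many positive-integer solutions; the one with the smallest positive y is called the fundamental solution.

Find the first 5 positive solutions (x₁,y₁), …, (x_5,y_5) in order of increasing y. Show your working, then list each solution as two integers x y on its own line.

161 24
51841 7728
16692641 2488392
5374978561 801254496
1730726404001 258001459320

√45 → a₀=6, period (1,2,2,2,1,12); ℓ=6 even so k=5
a_0=6:  p_0=6·1+0=6,  q_0=6·0+1=1
a_1=1:  p_1=1·6+1=7,  q_1=1·1+0=1
a_2=2:  p_2=2·7+6=20,  q_2=2·1+1=3
…
a_4=2:  p_4=2·47+20=114,  q_4=2·7+3=17
a_5=1:  p_5=1·114+47=161,  q_5=1·17+7=24
(x₁, y₁) = (161, 24);  161² − 45·24² = 1 ✓
k=2:  x_2 = 161·161+45·24·24 = 51841,  y_2 = 161·24+24·161 = 7728
k=3:  x_3 = 161·51841+45·24·7728 = 16692641,  y_3 = 161·7728+24·51841 = 2488392
k=4:  x_4 = 161·16692641+45·24·2488392 = 5374978561,  y_4 = 161·2488392+24·16692641 = 801254496
k=5:  x_5 = 161·5374978561+45·24·801254496 = 1730726404001,  y_5 = 161·801254496+24·5374978561 = 258001459320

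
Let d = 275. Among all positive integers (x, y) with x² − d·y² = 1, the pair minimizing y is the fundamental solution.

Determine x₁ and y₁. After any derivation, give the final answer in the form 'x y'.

[16; 1,1,2,1,1,32] for √275; ℓ=6 ⇒ convergent index 5
k=0  a_k=16  p_k/q_k = 16/1
k=1  a_k=1  p_k/q_k = 17/1
k=2  a_k=1  p_k/q_k = 33/2
k=3  a_k=2  p_k/q_k = 83/5
k=4  a_k=1  p_k/q_k = 116/7
k=5  a_k=1  p_k/q_k = 199/12
→ (199, 12).  Check: 199²=39601, 275·12²=39600, difference 1.

199 12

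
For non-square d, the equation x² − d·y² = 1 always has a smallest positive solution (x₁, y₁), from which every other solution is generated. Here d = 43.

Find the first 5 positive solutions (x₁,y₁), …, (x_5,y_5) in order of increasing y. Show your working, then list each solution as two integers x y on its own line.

d=43: √d = [6; 1,1,3,1,5,1,3,1,1,12] (ℓ=10, even), read p_9/q_9
k=0  a_k=6  p_k/q_k = 6/1
…
k=3  a_k=3  p_k/q_k = 46/7
k=4  a_k=1  p_k/q_k = 59/9
…
k=8  a_k=1  p_k/q_k = 1941/296
k=9  a_k=1  p_k/q_k = 3482/531
→ (3482, 531).  Check: 3482²=12124324, 43·531²=12124323, difference 1.
(x_2, y_2) = (3482·3482 + 43·531·531, 3482·531 + 531·3482) = (24248647, 3697884)
(x_3, y_3) = (3482·24248647 + 43·531·3697884, 3482·3697884 + 531·24248647) = (168867574226, 25752063645)
(x_4, y_4) = (3482·168867574226 + 43·531·25752063645, 3482·25752063645 + 531·168867574226) = (1175993762661217, 179337367525896)
(x_5, y_5) = (3482·1175993762661217 + 43·531·179337367525896, 3482·179337367525896 + 531·1175993762661217) = (8189620394305140962, 1248905401698276099)

3482 531
24248647 3697884
168867574226 25752063645
1175993762661217 179337367525896
8189620394305140962 1248905401698276099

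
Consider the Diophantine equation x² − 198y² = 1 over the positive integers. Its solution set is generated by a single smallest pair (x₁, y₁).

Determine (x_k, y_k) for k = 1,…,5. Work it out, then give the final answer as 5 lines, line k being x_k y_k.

197 14
77617 5516
30580901 2173290
12048797377 856270744
4747195585637 337368499846

[14; 14,28] for √198; ℓ=2 ⇒ convergent index 1
step 0: (14, 1)  from 14·(1,0) + (0,1)
step 1: (197, 14)  from 14·(14,1) + (1,0)
→ (197, 14).  Check: 197²=38809, 198·14²=38808, difference 1.
(197+14√198)^2 = 77617 + 5516√198
(197+14√198)^3 = 30580901 + 2173290√198
(197+14√198)^4 = 12048797377 + 856270744√198
(197+14√198)^5 = 4747195585637 + 337368499846√198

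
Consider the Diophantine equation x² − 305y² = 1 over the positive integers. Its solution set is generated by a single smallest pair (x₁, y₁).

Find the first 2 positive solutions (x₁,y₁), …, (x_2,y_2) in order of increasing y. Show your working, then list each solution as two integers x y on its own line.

√305 → a₀=17, period (2,6,2,34); ℓ=4 even so k=3
step 0: (17, 1)  from 17·(1,0) + (0,1)
…
step 2: (227, 13)  from 6·(35,2) + (17,1)
step 3: (489, 28)  from 2·(227,13) + (35,2)
→ (489, 28).  Check: 489²=239121, 305·28²=239120, difference 1.
n=2: (489,28)∘(489,28) = (489·489+305·28·28, 489·28+28·489) = (478241,27384)

489 28
478241 27384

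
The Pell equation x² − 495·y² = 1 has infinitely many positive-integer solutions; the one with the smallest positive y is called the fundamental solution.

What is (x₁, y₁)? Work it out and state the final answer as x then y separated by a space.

89 4

d=495: √d = [22; 4,44] (ℓ=2, even), read p_1/q_1
k=0  a_k=22  p_k/q_k = 22/1
k=1  a_k=4  p_k/q_k = 89/4
fundamental: x₁=89, y₁=4  (since 7921 − 495·16 = 1)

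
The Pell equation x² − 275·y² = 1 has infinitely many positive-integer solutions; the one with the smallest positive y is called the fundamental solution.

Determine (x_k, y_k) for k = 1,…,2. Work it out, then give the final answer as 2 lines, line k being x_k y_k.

√275 → a₀=16, period (1,1,2,1,1,32); ℓ=6 even so k=5
i=0: a=16 ⇒ p=16, q=1
i=1: a=1 ⇒ p=17, q=1
…
i=4: a=1 ⇒ p=116, q=7
i=5: a=1 ⇒ p=199, q=12
→ (199, 12).  Check: 199²=39601, 275·12²=39600, difference 1.
k=2:  x_2 = 199·199+275·12·12 = 79201,  y_2 = 199·12+12·199 = 4776

199 12
79201 4776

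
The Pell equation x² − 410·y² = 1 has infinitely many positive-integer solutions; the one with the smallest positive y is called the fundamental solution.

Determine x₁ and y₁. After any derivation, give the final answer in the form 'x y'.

81 4

√410 → a₀=20, period (4,40); ℓ=2 even so k=1
i=0: a=20 ⇒ p=20, q=1
i=1: a=4 ⇒ p=81, q=4
(x₁, y₁) = (81, 4);  81² − 410·4² = 1 ✓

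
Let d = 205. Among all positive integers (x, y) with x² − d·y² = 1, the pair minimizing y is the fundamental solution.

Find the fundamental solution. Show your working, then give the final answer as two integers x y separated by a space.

39689 2772

√205 → a₀=14, period (3,6,1,4,1,6,3,28); ℓ=8 even so k=7
step 0: (14, 1)  from 14·(1,0) + (0,1)
step 1: (43, 3)  from 3·(14,1) + (1,0)
step 2: (272, 19)  from 6·(43,3) + (14,1)
step 3: (315, 22)  from 1·(272,19) + (43,3)
step 4: (1532, 107)  from 4·(315,22) + (272,19)
step 5: (1847, 129)  from 1·(1532,107) + (315,22)
step 6: (12614, 881)  from 6·(1847,129) + (1532,107)
step 7: (39689, 2772)  from 3·(12614,881) + (1847,129)
→ (39689, 2772).  Check: 39689²=1575216721, 205·2772²=1575216720, difference 1.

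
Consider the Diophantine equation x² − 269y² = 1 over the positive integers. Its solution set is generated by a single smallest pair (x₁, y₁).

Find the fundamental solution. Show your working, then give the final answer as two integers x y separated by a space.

[16; 2,2,32] for √269; ℓ=3 ⇒ convergent index 5
k=0  a_k=16  p_k/q_k = 16/1
k=1  a_k=2  p_k/q_k = 33/2
k=2  a_k=2  p_k/q_k = 82/5
k=3  a_k=32  p_k/q_k = 2657/162
k=4  a_k=2  p_k/q_k = 5396/329
k=5  a_k=2  p_k/q_k = 13449/820
→ (13449, 820).  Check: 13449²=180875601, 269·820²=180875600, difference 1.

13449 820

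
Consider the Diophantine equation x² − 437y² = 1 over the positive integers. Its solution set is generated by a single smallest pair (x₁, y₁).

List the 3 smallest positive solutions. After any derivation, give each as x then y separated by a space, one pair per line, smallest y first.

4599 220
42301601 2023560
389090121399 18612704660

[20; 1,9,2,9,1,40] for √437; ℓ=6 ⇒ convergent index 5
i=0: a=20 ⇒ p=20, q=1
i=1: a=1 ⇒ p=21, q=1
i=2: a=9 ⇒ p=209, q=10
…
i=4: a=9 ⇒ p=4160, q=199
i=5: a=1 ⇒ p=4599, q=220
→ (4599, 220).  Check: 4599²=21150801, 437·220²=21150800, difference 1.
n=2: (4599,220)∘(4599,220) = (4599·4599+437·220·220, 4599·220+220·4599) = (42301601,2023560)
n=3: (42301601,2023560)∘(4599,220) = (4599·42301601+437·220·2023560, 4599·2023560+220·42301601) = (389090121399,18612704660)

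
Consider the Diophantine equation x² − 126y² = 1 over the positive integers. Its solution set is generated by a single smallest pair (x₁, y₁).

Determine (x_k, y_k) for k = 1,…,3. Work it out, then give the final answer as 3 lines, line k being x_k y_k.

449 40
403201 35920
362074049 32256120

√126 = [11; 4,2,4,22, …], period ℓ=4 (even) → k=3
step 0: (11, 1)  from 11·(1,0) + (0,1)
step 1: (45, 4)  from 4·(11,1) + (1,0)
step 2: (101, 9)  from 2·(45,4) + (11,1)
step 3: (449, 40)  from 4·(101,9) + (45,4)
→ (449, 40).  Check: 449²=201601, 126·40²=201600, difference 1.
k=2:  x_2 = 449·449+126·40·40 = 403201,  y_2 = 449·40+40·449 = 35920
k=3:  x_3 = 449·403201+126·40·35920 = 362074049,  y_3 = 449·35920+40·403201 = 32256120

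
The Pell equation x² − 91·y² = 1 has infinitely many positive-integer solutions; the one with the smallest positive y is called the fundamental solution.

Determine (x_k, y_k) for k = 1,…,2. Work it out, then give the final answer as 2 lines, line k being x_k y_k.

[9; 1,1,5,1,5,1,1,18] for √91; ℓ=8 ⇒ convergent index 7
k=0  a_k=9  p_k/q_k = 9/1
k=1  a_k=1  p_k/q_k = 10/1
k=2  a_k=1  p_k/q_k = 19/2
…
k=5  a_k=5  p_k/q_k = 725/76
k=6  a_k=1  p_k/q_k = 849/89
k=7  a_k=1  p_k/q_k = 1574/165
(x₁, y₁) = (1574, 165);  1574² − 91·165² = 1 ✓
k=2:  x_2 = 1574·1574+91·165·165 = 4954951,  y_2 = 1574·165+165·1574 = 519420

1574 165
4954951 519420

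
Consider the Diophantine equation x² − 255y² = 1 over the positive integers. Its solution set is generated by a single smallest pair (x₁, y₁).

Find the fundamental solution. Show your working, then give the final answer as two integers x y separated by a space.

√255 = [15; 1,30, …], period ℓ=2 (even) → k=1
k=0  a_k=15  p_k/q_k = 15/1
k=1  a_k=1  p_k/q_k = 16/1
(x₁, y₁) = (16, 1);  16² − 255·1² = 1 ✓

16 1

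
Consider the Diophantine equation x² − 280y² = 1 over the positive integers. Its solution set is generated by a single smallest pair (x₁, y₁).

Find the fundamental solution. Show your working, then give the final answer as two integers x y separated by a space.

251 15

√280 = [16; 1,2,1,2,1,32, …], period ℓ=6 (even) → k=5
step 0: (16, 1)  from 16·(1,0) + (0,1)
step 1: (17, 1)  from 1·(16,1) + (1,0)
step 2: (50, 3)  from 2·(17,1) + (16,1)
…
step 4: (184, 11)  from 2·(67,4) + (50,3)
step 5: (251, 15)  from 1·(184,11) + (67,4)
fundamental: x₁=251, y₁=15  (since 63001 − 280·225 = 1)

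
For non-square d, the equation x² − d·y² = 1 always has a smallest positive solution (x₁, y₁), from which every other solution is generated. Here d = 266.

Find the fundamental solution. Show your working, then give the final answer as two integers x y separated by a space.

[16; 3,4,3,32] for √266; ℓ=4 ⇒ convergent index 3
a_0=16:  p_0=16·1+0=16,  q_0=16·0+1=1
…
a_2=4:  p_2=4·49+16=212,  q_2=4·3+1=13
a_3=3:  p_3=3·212+49=685,  q_3=3·13+3=42
fundamental: x₁=685, y₁=42  (since 469225 − 266·1764 = 1)

685 42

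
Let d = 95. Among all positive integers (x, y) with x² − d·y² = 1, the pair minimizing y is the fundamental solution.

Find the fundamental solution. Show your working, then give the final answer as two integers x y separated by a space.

39 4

√95 = [9; 1,2,1,18, …], period ℓ=4 (even) → k=3
i=0: a=9 ⇒ p=9, q=1
…
i=2: a=2 ⇒ p=29, q=3
i=3: a=1 ⇒ p=39, q=4
fundamental: x₁=39, y₁=4  (since 1521 − 95·16 = 1)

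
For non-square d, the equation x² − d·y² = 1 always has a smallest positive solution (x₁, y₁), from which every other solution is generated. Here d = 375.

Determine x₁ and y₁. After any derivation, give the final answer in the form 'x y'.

15124 781

d=375: √d = [19; 2,1,2,1,5,1,2,1,2,38] (ℓ=10, even), read p_9/q_9
a_0=19:  p_0=19·1+0=19,  q_0=19·0+1=1
a_1=2:  p_1=2·19+1=39,  q_1=2·1+0=2
a_2=1:  p_2=1·39+19=58,  q_2=1·2+1=3
…
a_5=5:  p_5=5·213+155=1220,  q_5=5·11+8=63
a_6=1:  p_6=1·1220+213=1433,  q_6=1·63+11=74
…
a_8=1:  p_8=1·4086+1433=5519,  q_8=1·211+74=285
a_9=2:  p_9=2·5519+4086=15124,  q_9=2·285+211=781
→ (15124, 781).  Check: 15124²=228735376, 375·781²=228735375, difference 1.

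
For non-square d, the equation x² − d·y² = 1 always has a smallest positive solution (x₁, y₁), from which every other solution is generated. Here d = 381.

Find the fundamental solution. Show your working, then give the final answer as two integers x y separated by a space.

[19; 1,1,12,1,1,38] for √381; ℓ=6 ⇒ convergent index 5
a_0=19:  p_0=19·1+0=19,  q_0=19·0+1=1
…
a_2=1:  p_2=1·20+19=39,  q_2=1·1+1=2
a_3=12:  p_3=12·39+20=488,  q_3=12·2+1=25
a_4=1:  p_4=1·488+39=527,  q_4=1·25+2=27
a_5=1:  p_5=1·527+488=1015,  q_5=1·27+25=52
→ (1015, 52).  Check: 1015²=1030225, 381·52²=1030224, difference 1.

1015 52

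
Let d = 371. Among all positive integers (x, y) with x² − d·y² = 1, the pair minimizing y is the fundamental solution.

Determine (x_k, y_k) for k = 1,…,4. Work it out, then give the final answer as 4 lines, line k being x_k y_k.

√371 = [19; 3,1,4,1,3,38, …], period ℓ=6 (even) → k=5
i=0: a=19 ⇒ p=19, q=1
i=1: a=3 ⇒ p=58, q=3
i=2: a=1 ⇒ p=77, q=4
i=3: a=4 ⇒ p=366, q=19
i=4: a=1 ⇒ p=443, q=23
i=5: a=3 ⇒ p=1695, q=88
fundamental: x₁=1695, y₁=88  (since 2873025 − 371·7744 = 1)
n=2: (1695,88)∘(1695,88) = (1695·1695+371·88·88, 1695·88+88·1695) = (5746049,298320)
n=3: (5746049,298320)∘(1695,88) = (1695·5746049+371·88·298320, 1695·298320+88·5746049) = (19479104415,1011304712)
n=4: (19479104415,1011304712)∘(1695,88) = (1695·19479104415+371·88·1011304712, 1695·1011304712+88·19479104415) = (66034158220801,3428322675360)

1695 88
5746049 298320
19479104415 1011304712
66034158220801 3428322675360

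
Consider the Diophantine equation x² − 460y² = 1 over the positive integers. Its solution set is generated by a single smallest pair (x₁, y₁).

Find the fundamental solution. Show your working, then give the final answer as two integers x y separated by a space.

[21; 2,4,3,1,2,10,2,1,3,4,2,42] for √460; ℓ=12 ⇒ convergent index 11
i=0: a=21 ⇒ p=21, q=1
…
i=3: a=3 ⇒ p=622, q=29
…
i=10: a=4 ⇒ p=1135029, q=52921
i=11: a=2 ⇒ p=2535751, q=118230
→ (2535751, 118230).  Check: 2535751²=6430033134001, 460·118230²=6430033134000, difference 1.

2535751 118230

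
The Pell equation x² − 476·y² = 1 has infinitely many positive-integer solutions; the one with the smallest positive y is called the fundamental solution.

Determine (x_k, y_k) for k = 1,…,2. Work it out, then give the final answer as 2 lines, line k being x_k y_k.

√476 = [21; 1,4,2,10,2,4,1,42, …], period ℓ=8 (even) → k=7
k=0  a_k=21  p_k/q_k = 21/1
…
k=6  a_k=4  p_k/q_k = 23541/1079
k=7  a_k=1  p_k/q_k = 28799/1320
fundamental: x₁=28799, y₁=1320  (since 829382401 − 476·1742400 = 1)
n=2: (28799,1320)∘(28799,1320) = (28799·28799+476·1320·1320, 28799·1320+1320·28799) = (1658764801,76029360)

28799 1320
1658764801 76029360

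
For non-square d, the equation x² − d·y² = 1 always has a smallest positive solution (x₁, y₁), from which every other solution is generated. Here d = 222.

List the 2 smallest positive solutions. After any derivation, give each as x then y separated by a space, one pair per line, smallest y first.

√222 = [14; 1,8,1,28, …], period ℓ=4 (even) → k=3
k=0  a_k=14  p_k/q_k = 14/1
…
k=2  a_k=8  p_k/q_k = 134/9
k=3  a_k=1  p_k/q_k = 149/10
→ (149, 10).  Check: 149²=22201, 222·10²=22200, difference 1.
k=2:  x_2 = 149·149+222·10·10 = 44401,  y_2 = 149·10+10·149 = 2980

149 10
44401 2980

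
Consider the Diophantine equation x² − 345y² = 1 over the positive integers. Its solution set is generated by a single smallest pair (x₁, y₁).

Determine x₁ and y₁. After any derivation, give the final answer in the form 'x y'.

6761 364

√345 → a₀=18, period (1,1,2,1,6,1,2,1,1,36); ℓ=10 even so k=9
a_0=18:  p_0=18·1+0=18,  q_0=18·0+1=1
…
a_2=1:  p_2=1·19+18=37,  q_2=1·1+1=2
a_3=2:  p_3=2·37+19=93,  q_3=2·2+1=5
a_4=1:  p_4=1·93+37=130,  q_4=1·5+2=7
a_5=6:  p_5=6·130+93=873,  q_5=6·7+5=47
a_6=1:  p_6=1·873+130=1003,  q_6=1·47+7=54
a_7=2:  p_7=2·1003+873=2879,  q_7=2·54+47=155
a_8=1:  p_8=1·2879+1003=3882,  q_8=1·155+54=209
a_9=1:  p_9=1·3882+2879=6761,  q_9=1·209+155=364
(x₁, y₁) = (6761, 364);  6761² − 345·364² = 1 ✓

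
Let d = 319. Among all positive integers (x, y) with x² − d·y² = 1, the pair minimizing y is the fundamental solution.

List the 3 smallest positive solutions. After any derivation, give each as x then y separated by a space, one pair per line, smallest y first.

[17; 1,6,5,1,4,…,6,1,34] for √319; ℓ=14 ⇒ convergent index 13
step 0: (17, 1)  from 17·(1,0) + (0,1)
…
step 3: (643, 36)  from 5·(125,7) + (18,1)
…
step 5: (3715, 208)  from 4·(768,43) + (643,36)
step 6: (11913, 667)  from 3·(3715,208) + (768,43)
…
step 8: (58797, 3292)  from 3·(15628,875) + (11913,667)
…
step 10: (309613, 17335)  from 1·(250816,14043) + (58797,3292)
step 11: (1798881, 100718)  from 5·(309613,17335) + (250816,14043)
step 12: (11102899, 621643)  from 6·(1798881,100718) + (309613,17335)
step 13: (12901780, 722361)  from 1·(11102899,621643) + (1798881,100718)
→ (12901780, 722361).  Check: 12901780²=166455927168400, 319·722361²=166455927168399, difference 1.
(12901780+722361√319)^2 = 332911854336799 + 18639485405160√319
(12901780+722361√319)^3 = 8590311008090840302660 + 480965080021169647239√319

12901780 722361
332911854336799 18639485405160
8590311008090840302660 480965080021169647239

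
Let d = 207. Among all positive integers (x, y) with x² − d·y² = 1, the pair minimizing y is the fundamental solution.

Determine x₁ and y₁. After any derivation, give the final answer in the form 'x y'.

1151 80

√207 = [14; 2,1,1,2,1,1,2,28, …], period ℓ=8 (even) → k=7
i=0: a=14 ⇒ p=14, q=1
i=1: a=2 ⇒ p=29, q=2
…
i=6: a=1 ⇒ p=446, q=31
i=7: a=2 ⇒ p=1151, q=80
→ (1151, 80).  Check: 1151²=1324801, 207·80²=1324800, difference 1.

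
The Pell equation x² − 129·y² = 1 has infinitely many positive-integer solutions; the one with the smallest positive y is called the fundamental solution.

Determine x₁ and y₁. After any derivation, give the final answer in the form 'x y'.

√129 = [11; 2,1,3,1,6,1,3,1,2,22, …], period ℓ=10 (even) → k=9
a_0=11:  p_0=11·1+0=11,  q_0=11·0+1=1
a_1=2:  p_1=2·11+1=23,  q_1=2·1+0=2
a_2=1:  p_2=1·23+11=34,  q_2=1·2+1=3
a_3=3:  p_3=3·34+23=125,  q_3=3·3+2=11
a_4=1:  p_4=1·125+34=159,  q_4=1·11+3=14
…
a_6=1:  p_6=1·1079+159=1238,  q_6=1·95+14=109
a_7=3:  p_7=3·1238+1079=4793,  q_7=3·109+95=422
a_8=1:  p_8=1·4793+1238=6031,  q_8=1·422+109=531
a_9=2:  p_9=2·6031+4793=16855,  q_9=2·531+422=1484
→ (16855, 1484).  Check: 16855²=284091025, 129·1484²=284091024, difference 1.

16855 1484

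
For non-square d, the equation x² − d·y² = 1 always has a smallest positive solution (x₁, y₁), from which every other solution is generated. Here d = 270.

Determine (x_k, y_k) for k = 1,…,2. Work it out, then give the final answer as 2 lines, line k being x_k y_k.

5291 322
55989361 3407404

d=270: √d = [16; 2,3,6,3,2,32] (ℓ=6, even), read p_5/q_5
a_0=16:  p_0=16·1+0=16,  q_0=16·0+1=1
a_1=2:  p_1=2·16+1=33,  q_1=2·1+0=2
…
a_3=6:  p_3=6·115+33=723,  q_3=6·7+2=44
a_4=3:  p_4=3·723+115=2284,  q_4=3·44+7=139
a_5=2:  p_5=2·2284+723=5291,  q_5=2·139+44=322
(x₁, y₁) = (5291, 322);  5291² − 270·322² = 1 ✓
k=2:  x_2 = 5291·5291+270·322·322 = 55989361,  y_2 = 5291·322+322·5291 = 3407404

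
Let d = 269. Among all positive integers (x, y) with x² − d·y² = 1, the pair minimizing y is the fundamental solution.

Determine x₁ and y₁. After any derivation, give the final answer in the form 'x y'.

√269 = [16; 2,2,32, …], period ℓ=3 (odd) → k=5
step 0: (16, 1)  from 16·(1,0) + (0,1)
…
step 4: (5396, 329)  from 2·(2657,162) + (82,5)
step 5: (13449, 820)  from 2·(5396,329) + (2657,162)
fundamental: x₁=13449, y₁=820  (since 180875601 − 269·672400 = 1)

13449 820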